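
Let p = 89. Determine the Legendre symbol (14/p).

-1

Pull out 2: since 89 ≡ 1 (mod 8), (2/89) = +1.
Reciprocity: 7 ≡ 3 and 89 ≡ 1 (mod 4), so (7/89) = +(89/7).
Reduce top mod 7: now compute (5/7).
Reciprocity: 5 ≡ 1 and 7 ≡ 3 (mod 4), so (5/7) = +(7/5).
Reduce top mod 5: now compute (2/5).
Pull out 2: since 5 ≡ 5 (mod 8), (2/5) = -1.
Reached (1/5) = 1. Collecting the sign flips along the way, the symbol is -1.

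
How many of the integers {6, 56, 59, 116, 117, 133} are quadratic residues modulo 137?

(6/137) = -1 → non-residue.
(56/137) = +1 → QR.
(59/137) = +1 → QR.
(116/137) = -1 → non-residue.
(117/137) = -1 → non-residue.
(133/137) = +1 → QR.
Total quadratic residues among the 6: 3.

3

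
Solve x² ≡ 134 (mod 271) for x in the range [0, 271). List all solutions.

26, 245

Since 271 ≡ 3 (mod 4), a square root of 134 is 134^((271+1)/4) = 134^68 mod 271.
Repeated squaring: 134^2≡70, 134^4≡22, 134^8≡213, 134^16≡112, 134^32≡78, 134^64≡122 (mod 271).
134^68 = 134^(64+4) ≡ 245 (mod 271).
Check: 245² = 60025 ≡ 134 (mod 271). The two roots are 26 and 245.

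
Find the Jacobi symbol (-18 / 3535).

First reduce: -18 ≡ 3517 (mod 3535).
Reciprocity: 3517 ≡ 1 and 3535 ≡ 3 (mod 4), so (3517/3535) = +(3535/3517).
Reduce top mod 3517: now compute (18/3517).
Pull out 2: since 3517 ≡ 5 (mod 8), (2/3517) = -1.
Reciprocity: 9 ≡ 1 and 3517 ≡ 1 (mod 4), so (9/3517) = +(3517/9).
Reduce top mod 9: now compute (7/9).
Reciprocity: 7 ≡ 3 and 9 ≡ 1 (mod 4), so (7/9) = +(9/7).
Reduce top mod 7: now compute (2/7).
Pull out 2: since 7 ≡ 7 (mod 8), (2/7) = +1.
Reached (1/7) = 1. Collecting the sign flips along the way, the symbol is -1.

-1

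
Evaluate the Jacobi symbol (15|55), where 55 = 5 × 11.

0

Reciprocity: 15 ≡ 3 and 55 ≡ 3 (mod 4), so (15/55) = −(55/15).
Reduce top mod 15: now compute (10/15).
Pull out 2: since 15 ≡ 7 (mod 8), (2/15) = +1.
Reciprocity: 5 ≡ 1 and 15 ≡ 3 (mod 4), so (5/15) = +(15/5).
Reduce top mod 5: now compute (0/5).
Top reduces to 0: gcd > 1, so the symbol is 0.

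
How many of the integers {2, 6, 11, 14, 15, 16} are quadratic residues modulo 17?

3

(2/17) = +1 → QR.
(6/17) = -1 → non-residue.
(11/17) = -1 → non-residue.
(14/17) = -1 → non-residue.
(15/17) = +1 → QR.
(16/17) = +1 → QR.
Total quadratic residues among the 6: 3.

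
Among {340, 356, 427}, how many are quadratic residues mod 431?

0

(340/431) = -1 → non-residue.
(356/431) = -1 → non-residue.
(427/431) = -1 → non-residue.
Total quadratic residues among the 3: 0.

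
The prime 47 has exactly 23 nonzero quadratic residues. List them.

Square k = 1,…,23 (k and 47−k give the same square):
1²=1, 2²=4, 3²=9, 4²=16, 5²=25, 6²=36, 7²≡2, 8²≡17, 9²≡34, 10²≡6, 11²≡27, 12²≡3, 13²≡28, 14²≡8, 15²≡37, 16²≡21, 17²≡7, 18²≡42, 19²≡32, 20²≡24, 21²≡18, 22²≡14, 23²≡12 (mod 47).
So the quadratic residues mod 47 are {1, 2, 3, 4, 6, 7, 8, 9, 12, 14, 16, 17, 18, 21, 24, 25, 27, 28, 32, 34, 36, 37, 42}.

1,2,3,4,6,7,8,9,12,14,16,17,18,21,24,25,27,28,32,34,36,37,42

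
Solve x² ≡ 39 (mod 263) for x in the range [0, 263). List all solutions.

61, 202

Since 263 ≡ 3 (mod 4), a square root of 39 is 39^((263+1)/4) = 39^66 mod 263.
Repeated squaring: 39^2≡206, 39^4≡93, 39^8≡233, 39^16≡111, 39^32≡223, 39^64≡22 (mod 263).
39^66 = 39^(64+2) ≡ 61 (mod 263).
Check: 61² = 3721 ≡ 39 (mod 263). The two roots are 61 and 202.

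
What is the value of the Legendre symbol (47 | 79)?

-1

Euler's criterion: (47/79) ≡ 47^39 (mod 79).
47^2 ≡ 76 (mod 79)
47^4 ≡ 9 (mod 79)
47^8 ≡ 2 (mod 79)
47^16 ≡ 4 (mod 79)
47^32 ≡ 16 (mod 79)
47^39 = 47^(32+4+2+1) ≡ 78 (mod 79).
Result is 78 ≡ −1, so (47/79) = −1.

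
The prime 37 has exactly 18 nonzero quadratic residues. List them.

1,3,4,7,9,10,11,12,16,21,25,26,27,28,30,33,34,36

Square k = 1,…,18 (k and 37−k give the same square):
1²=1, 2²=4, 3²=9, 4²=16, 5²=25, 6²=36, 7²≡12, 8²≡27, 9²≡7, 10²≡26, 11²≡10, 12²≡33, 13²≡21, 14²≡11, 15²≡3, 16²≡34, 17²≡30, 18²≡28 (mod 37).
So the quadratic residues mod 37 are {1, 3, 4, 7, 9, 10, 11, 12, 16, 21, 25, 26, 27, 28, 30, 33, 34, 36}.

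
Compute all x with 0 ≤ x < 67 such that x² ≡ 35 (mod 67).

13, 54

Since 67 ≡ 3 (mod 4), a square root of 35 is 35^((67+1)/4) = 35^17 mod 67.
Repeated squaring: 35^2≡19, 35^4≡26, 35^8≡6, 35^16≡36 (mod 67).
35^17 = 35^(16+1) ≡ 54 (mod 67).
Check: 54² = 2916 ≡ 35 (mod 67). The two roots are 13 and 54.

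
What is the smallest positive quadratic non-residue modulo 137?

(2/137) = +1, so 2 is a residue.
(3/137) = −1, so 3 is the smallest positive non-residue mod 137.

3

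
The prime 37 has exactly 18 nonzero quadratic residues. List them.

1, 3, 4, 7, 9, 10, 11, 12, 16, 21, 25, 26, 27, 28, 30, 33, 34, 36

Square k = 1,…,18 (k and 37−k give the same square):
1²=1, 2²=4, 3²=9, 4²=16, 5²=25, 6²=36, 7²≡12, 8²≡27, 9²≡7, 10²≡26, 11²≡10, 12²≡33, 13²≡21, 14²≡11, 15²≡3, 16²≡34, 17²≡30, 18²≡28 (mod 37).
So the quadratic residues mod 37 are {1, 3, 4, 7, 9, 10, 11, 12, 16, 21, 25, 26, 27, 28, 30, 33, 34, 36}.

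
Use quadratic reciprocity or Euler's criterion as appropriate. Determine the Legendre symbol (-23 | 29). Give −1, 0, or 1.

1

Euler's criterion: (-23/29) ≡ 6^14 (mod 29).
6^2 ≡ 7 (mod 29)
6^4 ≡ 20 (mod 29)
6^8 ≡ 23 (mod 29)
6^14 = 6^(8+4+2) ≡ 1 (mod 29).
Result is 1, so (-23/29) = 1.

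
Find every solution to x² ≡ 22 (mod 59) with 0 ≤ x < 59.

Since 59 ≡ 3 (mod 4), a square root of 22 is 22^((59+1)/4) = 22^15 mod 59.
Repeated squaring: 22^2≡12, 22^4≡26, 22^8≡27 (mod 59).
22^15 = 22^(8+4+2+1) ≡ 9 (mod 59).
Check: 9² = 81 ≡ 22 (mod 59). The two roots are 9 and 50.

9, 50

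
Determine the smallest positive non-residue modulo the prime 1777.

5

(2/1777) = +1, so 2 is a residue.
(3/1777) = +1, so 3 is a residue.
(4/1777) = +1, so 4 is a residue.
(5/1777) = −1, so 5 is the smallest positive non-residue mod 1777.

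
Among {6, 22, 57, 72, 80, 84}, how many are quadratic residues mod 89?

(6/89) = -1 → non-residue.
(22/89) = +1 → QR.
(57/89) = +1 → QR.
(72/89) = +1 → QR.
(80/89) = +1 → QR.
(84/89) = +1 → QR.
Total quadratic residues among the 6: 5.

5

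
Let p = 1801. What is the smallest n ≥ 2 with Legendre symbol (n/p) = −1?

(2/1801) = +1, so 2 is a residue.
(3/1801) = +1, so 3 is a residue.
(4/1801) = +1, so 4 is a residue.
(5/1801) = +1, so 5 is a residue.
(6/1801) = +1, so 6 is a residue.
(7/1801) = +1, so 7 is a residue.
(8/1801) = +1, so 8 is a residue.
(9/1801) = +1, so 9 is a residue.
(10/1801) = +1, so 10 is a residue.
(11/1801) = −1, so 11 is the smallest positive non-residue mod 1801.

11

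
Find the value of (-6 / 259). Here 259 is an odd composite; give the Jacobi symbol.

-1

First reduce: -6 ≡ 253 (mod 259).
Reciprocity: 253 ≡ 1 and 259 ≡ 3 (mod 4), so (253/259) = +(259/253).
Reduce top mod 253: now compute (6/253).
Pull out 2: since 253 ≡ 5 (mod 8), (2/253) = -1.
Reciprocity: 3 ≡ 3 and 253 ≡ 1 (mod 4), so (3/253) = +(253/3).
Reduce top mod 3: now compute (1/3).
Reached (1/3) = 1. Collecting the sign flips along the way, the symbol is -1.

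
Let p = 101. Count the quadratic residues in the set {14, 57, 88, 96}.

(14/101) = +1 → QR.
(57/101) = -1 → non-residue.
(88/101) = +1 → QR.
(96/101) = +1 → QR.
Total quadratic residues among the 4: 3.

3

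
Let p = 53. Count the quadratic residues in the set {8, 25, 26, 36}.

(8/53) = -1 → non-residue.
(25/53) = +1 → QR.
(26/53) = -1 → non-residue.
(36/53) = +1 → QR.
Total quadratic residues among the 4: 2.

2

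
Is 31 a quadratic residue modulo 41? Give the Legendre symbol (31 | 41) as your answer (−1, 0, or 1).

Reciprocity: 31 ≡ 3 and 41 ≡ 1 (mod 4), so (31/41) = +(41/31).
Reduce top mod 31: now compute (10/31).
Pull out 2: since 31 ≡ 7 (mod 8), (2/31) = +1.
Reciprocity: 5 ≡ 1 and 31 ≡ 3 (mod 4), so (5/31) = +(31/5).
Reduce top mod 5: now compute (1/5).
Reached (1/5) = 1. Collecting the sign flips along the way, the symbol is +1.

1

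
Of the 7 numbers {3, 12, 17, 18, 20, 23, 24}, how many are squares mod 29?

(3/29) = -1 → non-residue.
(12/29) = -1 → non-residue.
(17/29) = -1 → non-residue.
(18/29) = -1 → non-residue.
(20/29) = +1 → QR.
(23/29) = +1 → QR.
(24/29) = +1 → QR.
Total quadratic residues among the 7: 3.

3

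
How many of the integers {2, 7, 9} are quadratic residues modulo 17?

2

(2/17) = +1 → QR.
(7/17) = -1 → non-residue.
(9/17) = +1 → QR.
Total quadratic residues among the 3: 2.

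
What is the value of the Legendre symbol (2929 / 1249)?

First reduce: 2929 ≡ 431 (mod 1249).
Reciprocity: 431 ≡ 3 and 1249 ≡ 1 (mod 4), so (431/1249) = +(1249/431).
Reduce top mod 431: now compute (387/431).
Reciprocity: 387 ≡ 3 and 431 ≡ 3 (mod 4), so (387/431) = −(431/387).
Reduce top mod 387: now compute (44/387).
Pull out 2^2: since 387 ≡ 3 (mod 8), (2/387) = -1, so (2/387)^2 = +1.
Reciprocity: 11 ≡ 3 and 387 ≡ 3 (mod 4), so (11/387) = −(387/11).
Reduce top mod 11: now compute (2/11).
Pull out 2: since 11 ≡ 3 (mod 8), (2/11) = -1.
Reached (1/11) = 1. Collecting the sign flips along the way, the symbol is -1.

-1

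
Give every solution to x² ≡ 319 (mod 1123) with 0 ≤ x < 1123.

Since 1123 ≡ 3 (mod 4), a square root of 319 is 319^((1123+1)/4) = 319^281 mod 1123.
Repeated squaring: 319^2≡691, 319^4≡206, 319^8≡885, 319^16≡494, 319^32≡345, 319^64≡1110, 319^128≡169, 319^256≡486 (mod 1123).
319^281 = 319^(256+16+8+1) ≡ 366 (mod 1123).
Check: 366² = 133956 ≡ 319 (mod 1123). The two roots are 366 and 757.

366, 757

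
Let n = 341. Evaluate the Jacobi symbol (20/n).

Pull out 2^2: since 341 ≡ 5 (mod 8), (2/341) = -1, so (2/341)^2 = +1.
Reciprocity: 5 ≡ 1 and 341 ≡ 1 (mod 4), so (5/341) = +(341/5).
Reduce top mod 5: now compute (1/5).
Reached (1/5) = 1. Collecting the sign flips along the way, the symbol is +1.

1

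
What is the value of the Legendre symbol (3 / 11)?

Reciprocity: 3 ≡ 3 and 11 ≡ 3 (mod 4), so (3/11) = −(11/3).
Reduce top mod 3: now compute (2/3).
Pull out 2: since 3 ≡ 3 (mod 8), (2/3) = -1.
Reached (1/3) = 1. Collecting the sign flips along the way, the symbol is +1.

1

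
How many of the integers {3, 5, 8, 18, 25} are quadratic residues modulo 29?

(3/29) = -1 → non-residue.
(5/29) = +1 → QR.
(8/29) = -1 → non-residue.
(18/29) = -1 → non-residue.
(25/29) = +1 → QR.
Total quadratic residues among the 5: 2.

2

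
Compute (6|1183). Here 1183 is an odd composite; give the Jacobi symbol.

-1

Pull out 2: since 1183 ≡ 7 (mod 8), (2/1183) = +1.
Reciprocity: 3 ≡ 3 and 1183 ≡ 3 (mod 4), so (3/1183) = −(1183/3).
Reduce top mod 3: now compute (1/3).
Reached (1/3) = 1. Collecting the sign flips along the way, the symbol is -1.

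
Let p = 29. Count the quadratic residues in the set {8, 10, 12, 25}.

(8/29) = -1 → non-residue.
(10/29) = -1 → non-residue.
(12/29) = -1 → non-residue.
(25/29) = +1 → QR.
Total quadratic residues among the 4: 1.

1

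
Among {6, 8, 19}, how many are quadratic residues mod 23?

2

(6/23) = +1 → QR.
(8/23) = +1 → QR.
(19/23) = -1 → non-residue.
Total quadratic residues among the 3: 2.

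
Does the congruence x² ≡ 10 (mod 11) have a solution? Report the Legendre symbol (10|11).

Pull out 2: since 11 ≡ 3 (mod 8), (2/11) = -1.
Reciprocity: 5 ≡ 1 and 11 ≡ 3 (mod 4), so (5/11) = +(11/5).
Reduce top mod 5: now compute (1/5).
Reached (1/5) = 1. Collecting the sign flips along the way, the symbol is -1.

-1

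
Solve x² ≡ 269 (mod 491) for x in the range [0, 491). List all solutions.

Since 491 ≡ 3 (mod 4), a square root of 269 is 269^((491+1)/4) = 269^123 mod 491.
Repeated squaring: 269^2≡184, 269^4≡468, 269^8≡38, 269^16≡462, 269^32≡350, 269^64≡241 (mod 491).
269^123 = 269^(64+32+16+8+2+1) ≡ 379 (mod 491).
Check: 379² = 143641 ≡ 269 (mod 491). The two roots are 112 and 379.

112, 379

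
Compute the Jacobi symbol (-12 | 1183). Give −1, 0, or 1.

1

First reduce: -12 ≡ 1171 (mod 1183).
Reciprocity: 1171 ≡ 3 and 1183 ≡ 3 (mod 4), so (1171/1183) = −(1183/1171).
Reduce top mod 1171: now compute (12/1171).
Pull out 2^2: since 1171 ≡ 3 (mod 8), (2/1171) = -1, so (2/1171)^2 = +1.
Reciprocity: 3 ≡ 3 and 1171 ≡ 3 (mod 4), so (3/1171) = −(1171/3).
Reduce top mod 3: now compute (1/3).
Reached (1/3) = 1. Collecting the sign flips along the way, the symbol is +1.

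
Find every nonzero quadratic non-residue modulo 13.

Square k = 1,…,6 (k and 13−k give the same square):
1²=1, 2²=4, 3²=9, 4²≡3, 5²≡12, 6²≡10 (mod 13).
The residues are {1, 3, 4, 9, 10, 12}; the non-residues are the remaining 6 nonzero classes.

2,5,6,7,8,11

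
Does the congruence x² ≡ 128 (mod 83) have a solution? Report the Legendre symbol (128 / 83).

-1

First reduce: 128 ≡ 45 (mod 83).
Reciprocity: 45 ≡ 1 and 83 ≡ 3 (mod 4), so (45/83) = +(83/45).
Reduce top mod 45: now compute (38/45).
Pull out 2: since 45 ≡ 5 (mod 8), (2/45) = -1.
Reciprocity: 19 ≡ 3 and 45 ≡ 1 (mod 4), so (19/45) = +(45/19).
Reduce top mod 19: now compute (7/19).
Reciprocity: 7 ≡ 3 and 19 ≡ 3 (mod 4), so (7/19) = −(19/7).
Reduce top mod 7: now compute (5/7).
Reciprocity: 5 ≡ 1 and 7 ≡ 3 (mod 4), so (5/7) = +(7/5).
Reduce top mod 5: now compute (2/5).
Pull out 2: since 5 ≡ 5 (mod 8), (2/5) = -1.
Reached (1/5) = 1. Collecting the sign flips along the way, the symbol is -1.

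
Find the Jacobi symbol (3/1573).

1

Reciprocity: 3 ≡ 3 and 1573 ≡ 1 (mod 4), so (3/1573) = +(1573/3).
Reduce top mod 3: now compute (1/3).
Reached (1/3) = 1. Collecting the sign flips along the way, the symbol is +1.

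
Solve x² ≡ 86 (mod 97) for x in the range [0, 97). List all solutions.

38, 59

97 ≡ 1 (mod 4), so we find a root by search.
Trying successive values, 38² = 1444 ≡ 86 (mod 97). The other root is 97 − 38 = 59.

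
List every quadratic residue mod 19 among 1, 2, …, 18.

1, 4, 5, 6, 7, 9, 11, 16, 17

Square k = 1,…,9 (k and 19−k give the same square):
1²=1, 2²=4, 3²=9, 4²=16, 5²≡6, 6²≡17, 7²≡11, 8²≡7, 9²≡5 (mod 19).
So the quadratic residues mod 19 are {1, 4, 5, 6, 7, 9, 11, 16, 17}.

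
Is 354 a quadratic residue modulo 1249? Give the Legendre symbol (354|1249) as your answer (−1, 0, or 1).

Pull out 2: since 1249 ≡ 1 (mod 8), (2/1249) = +1.
Reciprocity: 177 ≡ 1 and 1249 ≡ 1 (mod 4), so (177/1249) = +(1249/177).
Reduce top mod 177: now compute (10/177).
Pull out 2: since 177 ≡ 1 (mod 8), (2/177) = +1.
Reciprocity: 5 ≡ 1 and 177 ≡ 1 (mod 4), so (5/177) = +(177/5).
Reduce top mod 5: now compute (2/5).
Pull out 2: since 5 ≡ 5 (mod 8), (2/5) = -1.
Reached (1/5) = 1. Collecting the sign flips along the way, the symbol is -1.

-1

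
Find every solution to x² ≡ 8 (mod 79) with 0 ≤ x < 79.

Since 79 ≡ 3 (mod 4), a square root of 8 is 8^((79+1)/4) = 8^20 mod 79.
Repeated squaring: 8^2≡64, 8^4≡67, 8^8≡65, 8^16≡38 (mod 79).
8^20 = 8^(16+4) ≡ 18 (mod 79).
Check: 18² = 324 ≡ 8 (mod 79). The two roots are 18 and 61.

18, 61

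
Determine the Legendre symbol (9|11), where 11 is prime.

Reciprocity: 9 ≡ 1 and 11 ≡ 3 (mod 4), so (9/11) = +(11/9).
Reduce top mod 9: now compute (2/9).
Pull out 2: since 9 ≡ 1 (mod 8), (2/9) = +1.
Reached (1/9) = 1. Collecting the sign flips along the way, the symbol is +1.

1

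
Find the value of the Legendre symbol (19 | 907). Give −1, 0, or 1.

1

Euler's criterion: (19/907) ≡ 19^453 (mod 907).
19^2 ≡ 361 (mod 907)
19^4 ≡ 620 (mod 907)
19^8 ≡ 739 (mod 907)
19^16 ≡ 107 (mod 907)
19^32 ≡ 565 (mod 907)
19^64 ≡ 868 (mod 907)
19^128 ≡ 614 (mod 907)
19^256 ≡ 591 (mod 907)
19^453 = 19^(256+128+64+4+1) ≡ 1 (mod 907).
Result is 1, so (19/907) = 1.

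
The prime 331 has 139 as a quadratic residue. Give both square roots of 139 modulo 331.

158, 173

Since 331 ≡ 3 (mod 4), a square root of 139 is 139^((331+1)/4) = 139^83 mod 331.
Repeated squaring: 139^2≡123, 139^4≡234, 139^8≡141, 139^16≡21, 139^32≡110, 139^64≡184 (mod 331).
139^83 = 139^(64+16+2+1) ≡ 173 (mod 331).
Check: 173² = 29929 ≡ 139 (mod 331). The two roots are 158 and 173.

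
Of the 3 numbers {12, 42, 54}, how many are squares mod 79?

1

(12/79) = -1 → non-residue.
(42/79) = +1 → QR.
(54/79) = -1 → non-residue.
Total quadratic residues among the 3: 1.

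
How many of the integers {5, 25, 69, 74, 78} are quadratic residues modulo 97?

1

(5/97) = -1 → non-residue.
(25/97) = +1 → QR.
(69/97) = -1 → non-residue.
(74/97) = -1 → non-residue.
(78/97) = -1 → non-residue.
Total quadratic residues among the 5: 1.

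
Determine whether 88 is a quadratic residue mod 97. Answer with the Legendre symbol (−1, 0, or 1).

1

Pull out 2^3: since 97 ≡ 1 (mod 8), (2/97) = +1, so (2/97)^3 = +1.
Reciprocity: 11 ≡ 3 and 97 ≡ 1 (mod 4), so (11/97) = +(97/11).
Reduce top mod 11: now compute (9/11).
Reciprocity: 9 ≡ 1 and 11 ≡ 3 (mod 4), so (9/11) = +(11/9).
Reduce top mod 9: now compute (2/9).
Pull out 2: since 9 ≡ 1 (mod 8), (2/9) = +1.
Reached (1/9) = 1. Collecting the sign flips along the way, the symbol is +1.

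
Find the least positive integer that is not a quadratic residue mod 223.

3

(2/223) = +1, so 2 is a residue.
(3/223) = −1, so 3 is the smallest positive non-residue mod 223.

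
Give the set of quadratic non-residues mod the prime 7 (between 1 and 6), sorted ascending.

Square k = 1,…,3 (k and 7−k give the same square):
1²=1, 2²=4, 3²≡2 (mod 7).
The residues are {1, 2, 4}; the non-residues are the remaining 3 nonzero classes.

3,5,6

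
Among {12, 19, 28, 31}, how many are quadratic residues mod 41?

(12/41) = -1 → non-residue.
(19/41) = -1 → non-residue.
(28/41) = -1 → non-residue.
(31/41) = +1 → QR.
Total quadratic residues among the 4: 1.

1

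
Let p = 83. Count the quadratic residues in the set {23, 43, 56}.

(23/83) = +1 → QR.
(43/83) = -1 → non-residue.
(56/83) = -1 → non-residue.
Total quadratic residues among the 3: 1.

1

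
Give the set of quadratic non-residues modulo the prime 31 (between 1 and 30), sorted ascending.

3 6 11 12 13 15 17 21 22 23 24 26 27 29 30

Square k = 1,…,15 (k and 31−k give the same square):
1²=1, 2²=4, 3²=9, 4²=16, 5²=25, 6²≡5, 7²≡18, 8²≡2, 9²≡19, 10²≡7, 11²≡28, 12²≡20, 13²≡14, 14²≡10, 15²≡8 (mod 31).
The residues are {1, 2, 4, 5, 7, 8, 9, 10, 14, 16, 18, 19, 20, 25, 28}; the non-residues are the remaining 15 nonzero classes.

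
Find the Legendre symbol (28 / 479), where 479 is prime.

1

Euler's criterion: (28/479) ≡ 28^239 (mod 479).
28^2 ≡ 305 (mod 479)
28^4 ≡ 99 (mod 479)
28^8 ≡ 221 (mod 479)
28^16 ≡ 462 (mod 479)
28^32 ≡ 289 (mod 479)
28^64 ≡ 175 (mod 479)
28^128 ≡ 448 (mod 479)
28^239 = 28^(128+64+32+8+4+2+1) ≡ 1 (mod 479).
Result is 1, so (28/479) = 1.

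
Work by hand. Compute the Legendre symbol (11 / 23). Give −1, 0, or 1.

Reciprocity: 11 ≡ 3 and 23 ≡ 3 (mod 4), so (11/23) = −(23/11).
Reduce top mod 11: now compute (1/11).
Reached (1/11) = 1. Collecting the sign flips along the way, the symbol is -1.

-1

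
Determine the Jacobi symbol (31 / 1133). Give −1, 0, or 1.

Reciprocity: 31 ≡ 3 and 1133 ≡ 1 (mod 4), so (31/1133) = +(1133/31).
Reduce top mod 31: now compute (17/31).
Reciprocity: 17 ≡ 1 and 31 ≡ 3 (mod 4), so (17/31) = +(31/17).
Reduce top mod 17: now compute (14/17).
Pull out 2: since 17 ≡ 1 (mod 8), (2/17) = +1.
Reciprocity: 7 ≡ 3 and 17 ≡ 1 (mod 4), so (7/17) = +(17/7).
Reduce top mod 7: now compute (3/7).
Reciprocity: 3 ≡ 3 and 7 ≡ 3 (mod 4), so (3/7) = −(7/3).
Reduce top mod 3: now compute (1/3).
Reached (1/3) = 1. Collecting the sign flips along the way, the symbol is -1.

-1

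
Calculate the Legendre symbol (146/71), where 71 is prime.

First reduce: 146 ≡ 4 (mod 71).
Pull out 2^2: since 71 ≡ 7 (mod 8), (2/71) = +1, so (2/71)^2 = +1.
Reached (1/71) = 1. Collecting the sign flips along the way, the symbol is +1.

1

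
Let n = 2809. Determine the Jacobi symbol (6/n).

1

Pull out 2: since 2809 ≡ 1 (mod 8), (2/2809) = +1.
Reciprocity: 3 ≡ 3 and 2809 ≡ 1 (mod 4), so (3/2809) = +(2809/3).
Reduce top mod 3: now compute (1/3).
Reached (1/3) = 1. Collecting the sign flips along the way, the symbol is +1.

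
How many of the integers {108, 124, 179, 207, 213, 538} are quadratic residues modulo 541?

5

(108/541) = +1 → QR.
(124/541) = +1 → QR.
(179/541) = +1 → QR.
(207/541) = +1 → QR.
(213/541) = -1 → non-residue.
(538/541) = +1 → QR.
Total quadratic residues among the 6: 5.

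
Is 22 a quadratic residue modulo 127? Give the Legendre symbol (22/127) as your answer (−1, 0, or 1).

1

Pull out 2: since 127 ≡ 7 (mod 8), (2/127) = +1.
Reciprocity: 11 ≡ 3 and 127 ≡ 3 (mod 4), so (11/127) = −(127/11).
Reduce top mod 11: now compute (6/11).
Pull out 2: since 11 ≡ 3 (mod 8), (2/11) = -1.
Reciprocity: 3 ≡ 3 and 11 ≡ 3 (mod 4), so (3/11) = −(11/3).
Reduce top mod 3: now compute (2/3).
Pull out 2: since 3 ≡ 3 (mod 8), (2/3) = -1.
Reached (1/3) = 1. Collecting the sign flips along the way, the symbol is +1.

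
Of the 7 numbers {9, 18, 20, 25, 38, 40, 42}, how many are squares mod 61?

4

(9/61) = +1 → QR.
(18/61) = -1 → non-residue.
(20/61) = +1 → QR.
(25/61) = +1 → QR.
(38/61) = -1 → non-residue.
(40/61) = -1 → non-residue.
(42/61) = +1 → QR.
Total quadratic residues among the 7: 4.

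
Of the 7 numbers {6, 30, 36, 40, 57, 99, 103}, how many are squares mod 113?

(6/113) = -1 → non-residue.
(30/113) = +1 → QR.
(36/113) = +1 → QR.
(40/113) = -1 → non-residue.
(57/113) = +1 → QR.
(99/113) = +1 → QR.
(103/113) = -1 → non-residue.
Total quadratic residues among the 7: 4.

4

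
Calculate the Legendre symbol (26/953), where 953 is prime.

Euler's criterion: (26/953) ≡ 26^476 (mod 953).
26^2 ≡ 676 (mod 953)
26^4 ≡ 489 (mod 953)
26^8 ≡ 871 (mod 953)
26^16 ≡ 53 (mod 953)
26^32 ≡ 903 (mod 953)
26^64 ≡ 594 (mod 953)
26^128 ≡ 226 (mod 953)
26^256 ≡ 567 (mod 953)
26^476 = 26^(256+128+64+16+8+4) ≡ 1 (mod 953).
Result is 1, so (26/953) = 1.

1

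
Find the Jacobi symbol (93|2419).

1

Reciprocity: 93 ≡ 1 and 2419 ≡ 3 (mod 4), so (93/2419) = +(2419/93).
Reduce top mod 93: now compute (1/93).
Reached (1/93) = 1. Collecting the sign flips along the way, the symbol is +1.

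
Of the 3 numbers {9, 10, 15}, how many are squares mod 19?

1

(9/19) = +1 → QR.
(10/19) = -1 → non-residue.
(15/19) = -1 → non-residue.
Total quadratic residues among the 3: 1.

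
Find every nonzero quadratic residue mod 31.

1,2,4,5,7,8,9,10,14,16,18,19,20,25,28

Square k = 1,…,15 (k and 31−k give the same square):
1²=1, 2²=4, 3²=9, 4²=16, 5²=25, 6²≡5, 7²≡18, 8²≡2, 9²≡19, 10²≡7, 11²≡28, 12²≡20, 13²≡14, 14²≡10, 15²≡8 (mod 31).
So the quadratic residues mod 31 are {1, 2, 4, 5, 7, 8, 9, 10, 14, 16, 18, 19, 20, 25, 28}.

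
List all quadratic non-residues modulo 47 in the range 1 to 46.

5 10 11 13 15 19 20 22 23 26 29 30 31 33 35 38 39 40 41 43 44 45 46

Square k = 1,…,23 (k and 47−k give the same square):
1²=1, 2²=4, 3²=9, 4²=16, 5²=25, 6²=36, 7²≡2, 8²≡17, 9²≡34, 10²≡6, 11²≡27, 12²≡3, 13²≡28, 14²≡8, 15²≡37, 16²≡21, 17²≡7, 18²≡42, 19²≡32, 20²≡24, 21²≡18, 22²≡14, 23²≡12 (mod 47).
The residues are {1, 2, 3, 4, 6, 7, 8, 9, 12, 14, 16, 17, 18, 21, 24, 25, 27, 28, 32, 34, 36, 37, 42}; the non-residues are the remaining 23 nonzero classes.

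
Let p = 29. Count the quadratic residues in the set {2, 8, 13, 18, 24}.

(2/29) = -1 → non-residue.
(8/29) = -1 → non-residue.
(13/29) = +1 → QR.
(18/29) = -1 → non-residue.
(24/29) = +1 → QR.
Total quadratic residues among the 5: 2.

2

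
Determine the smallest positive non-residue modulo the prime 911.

7

(2/911) = +1, so 2 is a residue.
(3/911) = +1, so 3 is a residue.
(4/911) = +1, so 4 is a residue.
(5/911) = +1, so 5 is a residue.
(6/911) = +1, so 6 is a residue.
(7/911) = −1, so 7 is the smallest positive non-residue mod 911.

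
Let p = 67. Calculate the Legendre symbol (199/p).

First reduce: 199 ≡ 65 (mod 67).
Reciprocity: 65 ≡ 1 and 67 ≡ 3 (mod 4), so (65/67) = +(67/65).
Reduce top mod 65: now compute (2/65).
Pull out 2: since 65 ≡ 1 (mod 8), (2/65) = +1.
Reached (1/65) = 1. Collecting the sign flips along the way, the symbol is +1.

1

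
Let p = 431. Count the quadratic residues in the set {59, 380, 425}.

2

(59/431) = +1 → QR.
(380/431) = +1 → QR.
(425/431) = -1 → non-residue.
Total quadratic residues among the 3: 2.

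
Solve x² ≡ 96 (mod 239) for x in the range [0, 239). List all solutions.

88, 151

Since 239 ≡ 3 (mod 4), a square root of 96 is 96^((239+1)/4) = 96^60 mod 239.
Repeated squaring: 96^2≡134, 96^4≡31, 96^8≡5, 96^16≡25, 96^32≡147 (mod 239).
96^60 = 96^(32+16+8+4) ≡ 88 (mod 239).
Check: 88² = 7744 ≡ 96 (mod 239). The two roots are 88 and 151.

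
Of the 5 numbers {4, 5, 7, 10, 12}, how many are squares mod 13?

3

(4/13) = +1 → QR.
(5/13) = -1 → non-residue.
(7/13) = -1 → non-residue.
(10/13) = +1 → QR.
(12/13) = +1 → QR.
Total quadratic residues among the 5: 3.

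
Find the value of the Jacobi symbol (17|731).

Reciprocity: 17 ≡ 1 and 731 ≡ 3 (mod 4), so (17/731) = +(731/17).
Reduce top mod 17: now compute (0/17).
Top reduces to 0: gcd > 1, so the symbol is 0.

0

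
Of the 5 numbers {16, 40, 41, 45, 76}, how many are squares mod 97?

1

(16/97) = +1 → QR.
(40/97) = -1 → non-residue.
(41/97) = -1 → non-residue.
(45/97) = -1 → non-residue.
(76/97) = -1 → non-residue.
Total quadratic residues among the 5: 1.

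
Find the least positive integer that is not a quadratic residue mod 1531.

2

(2/1531) = −1, so 2 is the smallest positive non-residue mod 1531.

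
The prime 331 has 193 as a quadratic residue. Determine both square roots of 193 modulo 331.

155, 176

Since 331 ≡ 3 (mod 4), a square root of 193 is 193^((331+1)/4) = 193^83 mod 331.
Repeated squaring: 193^2≡177, 193^4≡215, 193^8≡216, 193^16≡316, 193^32≡225, 193^64≡313 (mod 331).
193^83 = 193^(64+16+2+1) ≡ 155 (mod 331).
Check: 155² = 24025 ≡ 193 (mod 331). The two roots are 155 and 176.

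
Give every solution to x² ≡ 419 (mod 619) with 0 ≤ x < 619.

Since 619 ≡ 3 (mod 4), a square root of 419 is 419^((619+1)/4) = 419^155 mod 619.
Repeated squaring: 419^2≡384, 419^4≡134, 419^8≡5, 419^16≡25, 419^32≡6, 419^64≡36, 419^128≡58 (mod 619).
419^155 = 419^(128+16+8+2+1) ≡ 404 (mod 619).
Check: 404² = 163216 ≡ 419 (mod 619). The two roots are 215 and 404.

215, 404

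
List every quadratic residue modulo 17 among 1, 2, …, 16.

1 2 4 8 9 13 15 16

Square k = 1,…,8 (k and 17−k give the same square):
1²=1, 2²=4, 3²=9, 4²=16, 5²≡8, 6²≡2, 7²≡15, 8²≡13 (mod 17).
So the quadratic residues mod 17 are {1, 2, 4, 8, 9, 13, 15, 16}.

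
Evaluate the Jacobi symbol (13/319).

-1

Reciprocity: 13 ≡ 1 and 319 ≡ 3 (mod 4), so (13/319) = +(319/13).
Reduce top mod 13: now compute (7/13).
Reciprocity: 7 ≡ 3 and 13 ≡ 1 (mod 4), so (7/13) = +(13/7).
Reduce top mod 7: now compute (6/7).
Pull out 2: since 7 ≡ 7 (mod 8), (2/7) = +1.
Reciprocity: 3 ≡ 3 and 7 ≡ 3 (mod 4), so (3/7) = −(7/3).
Reduce top mod 3: now compute (1/3).
Reached (1/3) = 1. Collecting the sign flips along the way, the symbol is -1.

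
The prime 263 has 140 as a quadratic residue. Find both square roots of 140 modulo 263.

107, 156

Since 263 ≡ 3 (mod 4), a square root of 140 is 140^((263+1)/4) = 140^66 mod 263.
Repeated squaring: 140^2≡138, 140^4≡108, 140^8≡92, 140^16≡48, 140^32≡200, 140^64≡24 (mod 263).
140^66 = 140^(64+2) ≡ 156 (mod 263).
Check: 156² = 24336 ≡ 140 (mod 263). The two roots are 107 and 156.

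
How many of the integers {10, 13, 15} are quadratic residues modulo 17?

(10/17) = -1 → non-residue.
(13/17) = +1 → QR.
(15/17) = +1 → QR.
Total quadratic residues among the 3: 2.

2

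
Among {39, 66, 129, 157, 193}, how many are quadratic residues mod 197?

(39/197) = +1 → QR.
(66/197) = -1 → non-residue.
(129/197) = -1 → non-residue.
(157/197) = +1 → QR.
(193/197) = +1 → QR.
Total quadratic residues among the 5: 3.

3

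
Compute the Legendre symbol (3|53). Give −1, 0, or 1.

Reciprocity: 3 ≡ 3 and 53 ≡ 1 (mod 4), so (3/53) = +(53/3).
Reduce top mod 3: now compute (2/3).
Pull out 2: since 3 ≡ 3 (mod 8), (2/3) = -1.
Reached (1/3) = 1. Collecting the sign flips along the way, the symbol is -1.

-1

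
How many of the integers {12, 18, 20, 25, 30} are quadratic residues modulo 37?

(12/37) = +1 → QR.
(18/37) = -1 → non-residue.
(20/37) = -1 → non-residue.
(25/37) = +1 → QR.
(30/37) = +1 → QR.
Total quadratic residues among the 5: 3.

3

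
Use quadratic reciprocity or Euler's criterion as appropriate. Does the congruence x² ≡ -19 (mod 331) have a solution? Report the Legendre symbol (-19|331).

-1

First reduce: -19 ≡ 312 (mod 331).
Pull out 2^3: since 331 ≡ 3 (mod 8), (2/331) = -1, so (2/331)^3 = -1.
Reciprocity: 39 ≡ 3 and 331 ≡ 3 (mod 4), so (39/331) = −(331/39).
Reduce top mod 39: now compute (19/39).
Reciprocity: 19 ≡ 3 and 39 ≡ 3 (mod 4), so (19/39) = −(39/19).
Reduce top mod 19: now compute (1/19).
Reached (1/19) = 1. Collecting the sign flips along the way, the symbol is -1.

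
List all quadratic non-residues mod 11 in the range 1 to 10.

2,6,7,8,10

Square k = 1,…,5 (k and 11−k give the same square):
1²=1, 2²=4, 3²=9, 4²≡5, 5²≡3 (mod 11).
The residues are {1, 3, 4, 5, 9}; the non-residues are the remaining 5 nonzero classes.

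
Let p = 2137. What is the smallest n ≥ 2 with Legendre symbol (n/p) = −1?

5

(2/2137) = +1, so 2 is a residue.
(3/2137) = +1, so 3 is a residue.
(4/2137) = +1, so 4 is a residue.
(5/2137) = −1, so 5 is the smallest positive non-residue mod 2137.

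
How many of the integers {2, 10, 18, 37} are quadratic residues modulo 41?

(2/41) = +1 → QR.
(10/41) = +1 → QR.
(18/41) = +1 → QR.
(37/41) = +1 → QR.
Total quadratic residues among the 4: 4.

4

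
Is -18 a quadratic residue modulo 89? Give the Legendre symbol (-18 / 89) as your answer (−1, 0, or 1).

Euler's criterion: (-18/89) ≡ 71^44 (mod 89).
71^2 ≡ 57 (mod 89)
71^4 ≡ 45 (mod 89)
71^8 ≡ 67 (mod 89)
71^16 ≡ 39 (mod 89)
71^32 ≡ 8 (mod 89)
71^44 = 71^(32+8+4) ≡ 1 (mod 89).
Result is 1, so (-18/89) = 1.

1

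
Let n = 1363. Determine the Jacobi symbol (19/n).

1

Reciprocity: 19 ≡ 3 and 1363 ≡ 3 (mod 4), so (19/1363) = −(1363/19).
Reduce top mod 19: now compute (14/19).
Pull out 2: since 19 ≡ 3 (mod 8), (2/19) = -1.
Reciprocity: 7 ≡ 3 and 19 ≡ 3 (mod 4), so (7/19) = −(19/7).
Reduce top mod 7: now compute (5/7).
Reciprocity: 5 ≡ 1 and 7 ≡ 3 (mod 4), so (5/7) = +(7/5).
Reduce top mod 5: now compute (2/5).
Pull out 2: since 5 ≡ 5 (mod 8), (2/5) = -1.
Reached (1/5) = 1. Collecting the sign flips along the way, the symbol is +1.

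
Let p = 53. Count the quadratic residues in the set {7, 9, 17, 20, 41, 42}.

(7/53) = +1 → QR.
(9/53) = +1 → QR.
(17/53) = +1 → QR.
(20/53) = -1 → non-residue.
(41/53) = -1 → non-residue.
(42/53) = +1 → QR.
Total quadratic residues among the 6: 4.

4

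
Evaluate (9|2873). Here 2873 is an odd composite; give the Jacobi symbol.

Reciprocity: 9 ≡ 1 and 2873 ≡ 1 (mod 4), so (9/2873) = +(2873/9).
Reduce top mod 9: now compute (2/9).
Pull out 2: since 9 ≡ 1 (mod 8), (2/9) = +1.
Reached (1/9) = 1. Collecting the sign flips along the way, the symbol is +1.

1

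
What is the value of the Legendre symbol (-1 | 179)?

First reduce: -1 ≡ 178 (mod 179).
Pull out 2: since 179 ≡ 3 (mod 8), (2/179) = -1.
Reciprocity: 89 ≡ 1 and 179 ≡ 3 (mod 4), so (89/179) = +(179/89).
Reduce top mod 89: now compute (1/89).
Reached (1/89) = 1. Collecting the sign flips along the way, the symbol is -1.

-1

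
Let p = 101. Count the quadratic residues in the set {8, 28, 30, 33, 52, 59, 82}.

(8/101) = -1 → non-residue.
(28/101) = -1 → non-residue.
(30/101) = +1 → QR.
(33/101) = +1 → QR.
(52/101) = +1 → QR.
(59/101) = -1 → non-residue.
(82/101) = +1 → QR.
Total quadratic residues among the 7: 4.

4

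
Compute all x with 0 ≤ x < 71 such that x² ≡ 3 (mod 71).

Since 71 ≡ 3 (mod 4), a square root of 3 is 3^((71+1)/4) = 3^18 mod 71.
Repeated squaring: 3^2≡9, 3^4≡10, 3^8≡29, 3^16≡60 (mod 71).
3^18 = 3^(16+2) ≡ 43 (mod 71).
Check: 43² = 1849 ≡ 3 (mod 71). The two roots are 28 and 43.

28, 43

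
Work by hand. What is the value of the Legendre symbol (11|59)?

Reciprocity: 11 ≡ 3 and 59 ≡ 3 (mod 4), so (11/59) = −(59/11).
Reduce top mod 11: now compute (4/11).
Pull out 2^2: since 11 ≡ 3 (mod 8), (2/11) = -1, so (2/11)^2 = +1.
Reached (1/11) = 1. Collecting the sign flips along the way, the symbol is -1.

-1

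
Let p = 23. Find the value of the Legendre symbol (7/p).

-1

Reciprocity: 7 ≡ 3 and 23 ≡ 3 (mod 4), so (7/23) = −(23/7).
Reduce top mod 7: now compute (2/7).
Pull out 2: since 7 ≡ 7 (mod 8), (2/7) = +1.
Reached (1/7) = 1. Collecting the sign flips along the way, the symbol is -1.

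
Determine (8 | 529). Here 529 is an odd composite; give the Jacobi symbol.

Pull out 2^3: since 529 ≡ 1 (mod 8), (2/529) = +1, so (2/529)^3 = +1.
Reached (1/529) = 1. Collecting the sign flips along the way, the symbol is +1.

1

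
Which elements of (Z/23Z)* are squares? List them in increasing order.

Square k = 1,…,11 (k and 23−k give the same square):
1²=1, 2²=4, 3²=9, 4²=16, 5²≡2, 6²≡13, 7²≡3, 8²≡18, 9²≡12, 10²≡8, 11²≡6 (mod 23).
So the quadratic residues mod 23 are {1, 2, 3, 4, 6, 8, 9, 12, 13, 16, 18}.

1,2,3,4,6,8,9,12,13,16,18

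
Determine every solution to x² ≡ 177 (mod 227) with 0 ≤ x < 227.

Since 227 ≡ 3 (mod 4), a square root of 177 is 177^((227+1)/4) = 177^57 mod 227.
Repeated squaring: 177^2≡3, 177^4≡9, 177^8≡81, 177^16≡205, 177^32≡30 (mod 227).
177^57 = 177^(32+16+8+1) ≡ 75 (mod 227).
Check: 75² = 5625 ≡ 177 (mod 227). The two roots are 75 and 152.

75, 152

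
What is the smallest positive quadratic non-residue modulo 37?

2

(2/37) = −1, so 2 is the smallest positive non-residue mod 37.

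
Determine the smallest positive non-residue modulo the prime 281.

3

(2/281) = +1, so 2 is a residue.
(3/281) = −1, so 3 is the smallest positive non-residue mod 281.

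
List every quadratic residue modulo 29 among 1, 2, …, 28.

1, 4, 5, 6, 7, 9, 13, 16, 20, 22, 23, 24, 25, 28

Square k = 1,…,14 (k and 29−k give the same square):
1²=1, 2²=4, 3²=9, 4²=16, 5²=25, 6²≡7, 7²≡20, 8²≡6, 9²≡23, 10²≡13, 11²≡5, 12²≡28, 13²≡24, 14²≡22 (mod 29).
So the quadratic residues mod 29 are {1, 4, 5, 6, 7, 9, 13, 16, 20, 22, 23, 24, 25, 28}.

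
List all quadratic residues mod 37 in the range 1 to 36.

Square k = 1,…,18 (k and 37−k give the same square):
1²=1, 2²=4, 3²=9, 4²=16, 5²=25, 6²=36, 7²≡12, 8²≡27, 9²≡7, 10²≡26, 11²≡10, 12²≡33, 13²≡21, 14²≡11, 15²≡3, 16²≡34, 17²≡30, 18²≡28 (mod 37).
So the quadratic residues mod 37 are {1, 3, 4, 7, 9, 10, 11, 12, 16, 21, 25, 26, 27, 28, 30, 33, 34, 36}.

1,3,4,7,9,10,11,12,16,21,25,26,27,28,30,33,34,36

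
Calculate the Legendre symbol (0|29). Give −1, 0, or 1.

0

Top reduces to 0: gcd > 1, so the symbol is 0.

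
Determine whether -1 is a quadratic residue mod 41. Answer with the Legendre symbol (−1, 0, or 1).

Euler's criterion: (-1/41) ≡ 40^20 (mod 41).
40^2 ≡ 1 (mod 41)
40^4 ≡ 1 (mod 41)
40^8 ≡ 1 (mod 41)
40^16 ≡ 1 (mod 41)
40^20 = 40^(16+4) ≡ 1 (mod 41).
Result is 1, so (-1/41) = 1.

1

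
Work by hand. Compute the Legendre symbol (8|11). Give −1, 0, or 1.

-1

Pull out 2^3: since 11 ≡ 3 (mod 8), (2/11) = -1, so (2/11)^3 = -1.
Reached (1/11) = 1. Collecting the sign flips along the way, the symbol is -1.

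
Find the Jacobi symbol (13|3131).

-1

Reciprocity: 13 ≡ 1 and 3131 ≡ 3 (mod 4), so (13/3131) = +(3131/13).
Reduce top mod 13: now compute (11/13).
Reciprocity: 11 ≡ 3 and 13 ≡ 1 (mod 4), so (11/13) = +(13/11).
Reduce top mod 11: now compute (2/11).
Pull out 2: since 11 ≡ 3 (mod 8), (2/11) = -1.
Reached (1/11) = 1. Collecting the sign flips along the way, the symbol is -1.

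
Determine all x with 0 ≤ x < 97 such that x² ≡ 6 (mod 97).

97 ≡ 1 (mod 4), so we find a root by search.
Trying successive values, 43² = 1849 ≡ 6 (mod 97). The other root is 97 − 43 = 54.

43, 54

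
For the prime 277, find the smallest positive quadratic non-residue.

(2/277) = −1, so 2 is the smallest positive non-residue mod 277.

2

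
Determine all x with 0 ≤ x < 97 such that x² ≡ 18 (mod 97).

97 ≡ 1 (mod 4), so we find a root by search.
Trying successive values, 42² = 1764 ≡ 18 (mod 97). The other root is 97 − 42 = 55.

42, 55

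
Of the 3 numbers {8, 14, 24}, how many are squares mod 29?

(8/29) = -1 → non-residue.
(14/29) = -1 → non-residue.
(24/29) = +1 → QR.
Total quadratic residues among the 3: 1.

1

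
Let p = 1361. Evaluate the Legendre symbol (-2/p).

First reduce: -2 ≡ 1359 (mod 1361).
Reciprocity: 1359 ≡ 3 and 1361 ≡ 1 (mod 4), so (1359/1361) = +(1361/1359).
Reduce top mod 1359: now compute (2/1359).
Pull out 2: since 1359 ≡ 7 (mod 8), (2/1359) = +1.
Reached (1/1359) = 1. Collecting the sign flips along the way, the symbol is +1.

1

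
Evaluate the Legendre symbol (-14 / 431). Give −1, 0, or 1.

1

First reduce: -14 ≡ 417 (mod 431).
Reciprocity: 417 ≡ 1 and 431 ≡ 3 (mod 4), so (417/431) = +(431/417).
Reduce top mod 417: now compute (14/417).
Pull out 2: since 417 ≡ 1 (mod 8), (2/417) = +1.
Reciprocity: 7 ≡ 3 and 417 ≡ 1 (mod 4), so (7/417) = +(417/7).
Reduce top mod 7: now compute (4/7).
Pull out 2^2: since 7 ≡ 7 (mod 8), (2/7) = +1, so (2/7)^2 = +1.
Reached (1/7) = 1. Collecting the sign flips along the way, the symbol is +1.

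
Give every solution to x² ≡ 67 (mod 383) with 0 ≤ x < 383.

Since 383 ≡ 3 (mod 4), a square root of 67 is 67^((383+1)/4) = 67^96 mod 383.
Repeated squaring: 67^2≡276, 67^4≡342, 67^8≡149, 67^16≡370, 67^32≡169, 67^64≡219 (mod 383).
67^96 = 67^(64+32) ≡ 243 (mod 383).
Check: 243² = 59049 ≡ 67 (mod 383). The two roots are 140 and 243.

140, 243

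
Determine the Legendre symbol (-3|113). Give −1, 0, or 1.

-1

First reduce: -3 ≡ 110 (mod 113).
Pull out 2: since 113 ≡ 1 (mod 8), (2/113) = +1.
Reciprocity: 55 ≡ 3 and 113 ≡ 1 (mod 4), so (55/113) = +(113/55).
Reduce top mod 55: now compute (3/55).
Reciprocity: 3 ≡ 3 and 55 ≡ 3 (mod 4), so (3/55) = −(55/3).
Reduce top mod 3: now compute (1/3).
Reached (1/3) = 1. Collecting the sign flips along the way, the symbol is -1.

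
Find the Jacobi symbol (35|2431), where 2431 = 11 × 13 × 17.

Reciprocity: 35 ≡ 3 and 2431 ≡ 3 (mod 4), so (35/2431) = −(2431/35).
Reduce top mod 35: now compute (16/35).
Pull out 2^4: since 35 ≡ 3 (mod 8), (2/35) = -1, so (2/35)^4 = +1.
Reached (1/35) = 1. Collecting the sign flips along the way, the symbol is -1.

-1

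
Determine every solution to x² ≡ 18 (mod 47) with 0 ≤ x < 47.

Since 47 ≡ 3 (mod 4), a square root of 18 is 18^((47+1)/4) = 18^12 mod 47.
Repeated squaring: 18^2≡42, 18^4≡25, 18^8≡14 (mod 47).
18^12 = 18^(8+4) ≡ 21 (mod 47).
Check: 21² = 441 ≡ 18 (mod 47). The two roots are 21 and 26.

21, 26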